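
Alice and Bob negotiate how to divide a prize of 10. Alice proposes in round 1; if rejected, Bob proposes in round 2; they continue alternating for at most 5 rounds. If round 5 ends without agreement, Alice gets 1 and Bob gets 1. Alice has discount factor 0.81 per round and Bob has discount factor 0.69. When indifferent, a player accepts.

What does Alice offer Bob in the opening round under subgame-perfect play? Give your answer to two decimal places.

Work backward from the last round.
Round 5 (Alice proposes): Bob gets 1 if talks fail, so Alice offers 1 and keeps 9.
Round 4 (Bob proposes): Alice can get 9 next round, worth 0.81 × 9 = 7.29 now. Bob offers 7.29 and keeps 10 − 7.29 = 2.71.
Round 3 (Alice proposes): Bob can get 2.71 next round, worth 0.69 × 2.71 = 1.8699 now. Alice offers 1.8699 and keeps 10 − 1.8699 = 8.1301.
Round 2 (Bob proposes): Alice can get 8.1301 next round, worth 0.81 × 8.1301 = 6.585381 now. Bob offers 6.585381 and keeps 10 − 6.585381 = 3.414619.
Round 1 (Alice proposes): Bob can get 3.414619 next round, worth 0.69 × 3.414619 = 2.35608711 now; Alice offers that and keeps 7.64391289.

2.36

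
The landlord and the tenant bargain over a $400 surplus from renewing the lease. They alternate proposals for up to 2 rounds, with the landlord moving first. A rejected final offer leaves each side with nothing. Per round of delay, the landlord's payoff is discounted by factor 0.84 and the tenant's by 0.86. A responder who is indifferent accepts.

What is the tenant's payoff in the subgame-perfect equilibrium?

Round 2 (the tenant proposes): the landlord will accept anything ≥ 0, so the tenant offers 0 and keeps 400.
Round 1 (the landlord proposes): the tenant can get 400 next round, worth 0.86 × 400 = 344 now; the landlord offers that and keeps 56.

344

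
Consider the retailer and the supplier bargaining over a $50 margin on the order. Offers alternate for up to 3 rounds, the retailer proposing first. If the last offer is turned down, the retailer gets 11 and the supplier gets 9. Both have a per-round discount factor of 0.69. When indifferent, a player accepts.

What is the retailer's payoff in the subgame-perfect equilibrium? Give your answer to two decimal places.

35.02

Work backward from the last round.
Round 3 (the retailer proposes): the supplier gets 9 if talks fail, so the retailer offers 9 and keeps 41.
Round 2 (the supplier proposes): the retailer can get 41 next round, worth 0.69 × 41 = 28.29 now, so the supplier offers 28.29, keeping 21.71.
Round 1 (the retailer proposes): the supplier can get 21.71 next round, worth 0.69 × 21.71 = 14.9799 now. The retailer offers 14.9799 and keeps 50 − 14.9799 = 35.0201.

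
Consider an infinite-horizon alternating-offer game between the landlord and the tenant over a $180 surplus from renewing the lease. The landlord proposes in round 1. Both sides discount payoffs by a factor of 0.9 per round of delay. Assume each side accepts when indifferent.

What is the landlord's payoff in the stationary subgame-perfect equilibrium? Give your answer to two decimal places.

In a stationary SPE each proposer offers the other exactly their discounted continuation value.
If the landlord keeps x when proposing and the tenant keeps y when proposing, then x = 180 − 0.9y and y = 180 − 0.9x.
Solving: x = 180(1 − 0.9) / (1 − 0.9·0.9) = 18 / 0.19 ≈ 94.7368.
The tenant gets 180 − 94.7368 ≈ 85.2632.

94.74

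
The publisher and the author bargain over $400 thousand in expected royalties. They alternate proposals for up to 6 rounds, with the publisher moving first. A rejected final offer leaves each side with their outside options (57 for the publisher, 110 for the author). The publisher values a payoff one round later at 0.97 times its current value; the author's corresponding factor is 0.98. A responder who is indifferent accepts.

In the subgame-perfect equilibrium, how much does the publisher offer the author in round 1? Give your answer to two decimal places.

Round 6 (the author proposes): the publisher gets 57 if talks fail, so the author offers 57 and keeps 343.
Round 5 (the publisher proposes): the author can get 343 next round, worth 0.98 × 343 = 336.14 now; the publisher offers that and keeps 63.86.
Round 4 (the author proposes): the publisher can get 63.86 next round, worth 0.97 × 63.86 = 61.9442 now; the author offers that and keeps 338.0558.
Round 3 (the publisher proposes): the author can get 338.0558 next round, worth 0.98 × 338.0558 = 331.294684 now, so the publisher offers 331.294684, keeping 68.705316.
Round 2 (the author proposes): the publisher can get 68.705316 next round, worth 0.97 × 68.705316 = 66.64415652 now, so the author offers 66.64415652, keeping 333.35584348.
Round 1 (the publisher proposes): the author can get 333.35584348 next round, worth 0.98 × 333.35584348 = 326.6887266104 now. The publisher offers 326.6887266104 and keeps 400 − 326.6887266104 = 73.3112733896.

326.69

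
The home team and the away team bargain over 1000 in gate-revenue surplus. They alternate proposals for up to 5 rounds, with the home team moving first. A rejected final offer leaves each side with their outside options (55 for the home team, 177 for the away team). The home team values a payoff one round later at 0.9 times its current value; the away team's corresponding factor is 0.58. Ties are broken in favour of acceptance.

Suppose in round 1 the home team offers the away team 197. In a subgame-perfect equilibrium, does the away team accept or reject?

Round 5 (the home team proposes): the away team gets 177 if talks fail, so the home team offers 177 and keeps 823.
Round 4 (the away team proposes): the home team can get 823 next round, worth 0.9 × 823 = 740.7 now, so the away team offers 740.7, keeping 259.3.
Round 3 (the home team proposes): the away team can get 259.3 next round, worth 0.58 × 259.3 = 150.394 now; the home team offers that and keeps 849.606.
Round 2 (the away team proposes): the home team can get 849.606 next round, worth 0.9 × 849.606 = 764.6454 now; the away team offers that and keeps 235.3546.
So by rejecting in round 1, the away team gets 235.3546 next round, worth 0.58 × 235.3546 = 136.505668 now.
Offer 197 ≥ 136.505668, so the away team accepts.

Accept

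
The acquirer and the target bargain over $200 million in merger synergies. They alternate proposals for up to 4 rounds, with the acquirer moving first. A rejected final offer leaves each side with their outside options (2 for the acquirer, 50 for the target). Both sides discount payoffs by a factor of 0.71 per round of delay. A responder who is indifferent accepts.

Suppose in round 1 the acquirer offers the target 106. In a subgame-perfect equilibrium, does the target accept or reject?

Reject

Round 4 (the target proposes): the acquirer gets 2 if talks fail, so the target offers 2 and keeps 198.
Round 3 (the acquirer proposes): the target can get 198 next round, worth 0.71 × 198 = 140.58 now. The acquirer offers 140.58 and keeps 200 − 140.58 = 59.42.
Round 2 (the target proposes): the acquirer can get 59.42 next round, worth 0.71 × 59.42 = 42.1882 now, so the target offers 42.1882, keeping 157.8118.
So by rejecting in round 1, the target gets 157.8118 next round, worth 0.71 × 157.8118 = 112.046378 now.
Offer 106 < 112.046378, so the target rejects.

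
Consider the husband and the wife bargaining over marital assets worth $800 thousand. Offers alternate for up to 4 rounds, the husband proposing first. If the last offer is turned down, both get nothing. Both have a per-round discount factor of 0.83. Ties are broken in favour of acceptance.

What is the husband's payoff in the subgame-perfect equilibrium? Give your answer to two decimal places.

229.69

By backward induction:
Round 4 (the wife proposes): rejection yields 0 for the husband; the wife offers 0 and keeps 800.
Round 3 (the husband proposes): the wife can get 800 next round, worth 0.83 × 800 = 664 now. The husband offers 664 and keeps 800 − 664 = 136.
Round 2 (the wife proposes): the husband can get 136 next round, worth 0.83 × 136 = 112.88 now, so the wife offers 112.88, keeping 687.12.
Round 1 (the husband proposes): the wife can get 687.12 next round, worth 0.83 × 687.12 = 570.3096 now, so the husband offers 570.3096, keeping 229.6904.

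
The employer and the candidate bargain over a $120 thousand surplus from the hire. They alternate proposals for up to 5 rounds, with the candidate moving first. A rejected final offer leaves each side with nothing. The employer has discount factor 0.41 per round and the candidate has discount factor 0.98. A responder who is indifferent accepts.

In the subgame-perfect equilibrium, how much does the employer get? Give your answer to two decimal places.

Solve by backward induction from round 5.
Round 5 (the candidate proposes): the employer will accept anything ≥ 0, so the candidate offers 0 and keeps 120.
Round 4 (the employer proposes): the candidate can get 120 next round, worth 0.98 × 120 = 117.6 now; the employer offers that and keeps 2.4.
Round 3 (the candidate proposes): the employer can get 2.4 next round, worth 0.41 × 2.4 = 0.984 now. The candidate offers 0.984 and keeps 120 − 0.984 = 119.016.
Round 2 (the employer proposes): the candidate can get 119.016 next round, worth 0.98 × 119.016 = 116.63568 now; the employer offers that and keeps 3.36432.
Round 1 (the candidate proposes): the employer can get 3.36432 next round, worth 0.41 × 3.36432 = 1.3793712 now, so the candidate offers 1.3793712, keeping 118.6206288.

1.38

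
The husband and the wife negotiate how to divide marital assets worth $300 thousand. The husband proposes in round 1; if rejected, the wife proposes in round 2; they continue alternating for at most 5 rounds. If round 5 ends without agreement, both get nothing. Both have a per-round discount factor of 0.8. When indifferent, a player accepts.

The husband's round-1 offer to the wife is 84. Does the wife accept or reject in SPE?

Accept

Work out the wife's continuation value if the offer is rejected.
Round 5 (the husband proposes): rejection yields 0 for the wife; the husband offers 0 and keeps 300.
Round 4 (the wife proposes): the husband can get 300 next round, worth 0.8 × 300 = 240 now, so the wife offers 240, keeping 60.
Round 3 (the husband proposes): the wife can get 60 next round, worth 0.8 × 60 = 48 now, so the husband offers 48, keeping 252.
Round 2 (the wife proposes): the husband can get 252 next round, worth 0.8 × 252 = 201.6 now. The wife offers 201.6 and keeps 300 − 201.6 = 98.4.
So by rejecting in round 1, the wife gets 98.4 next round, worth 0.8 × 98.4 = 78.72 now.
Offer 84 ≥ 78.72, so the wife accepts.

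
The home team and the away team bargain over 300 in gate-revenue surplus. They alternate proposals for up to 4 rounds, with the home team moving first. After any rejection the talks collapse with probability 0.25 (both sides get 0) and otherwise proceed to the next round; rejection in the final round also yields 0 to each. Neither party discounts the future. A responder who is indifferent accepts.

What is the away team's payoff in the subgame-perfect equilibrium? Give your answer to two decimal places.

182.81

Round 4 (the away team proposes): rejection yields 0 for the home team; the away team offers 0 and keeps 300.
Round 3 (the home team proposes): rejecting gives the away team an expected 0.75 × 300 = 225. The home team offers 225 and keeps 300 − 225 = 75.
Round 2 (the away team proposes): rejecting gives the home team an expected 0.75 × 75 = 56.25. The away team offers 56.25 and keeps 300 − 56.25 = 243.75.
Round 1 (the home team proposes): rejecting gives the away team an expected 0.75 × 243.75 = 182.8125, so the home team offers 182.8125, keeping 117.1875.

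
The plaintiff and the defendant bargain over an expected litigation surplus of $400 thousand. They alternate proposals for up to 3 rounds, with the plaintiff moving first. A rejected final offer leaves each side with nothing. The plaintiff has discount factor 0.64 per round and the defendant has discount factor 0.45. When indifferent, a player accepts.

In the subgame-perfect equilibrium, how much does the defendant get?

Round 3 (the plaintiff proposes): the defendant will accept anything ≥ 0, so the plaintiff offers 0 and keeps 400.
Round 2 (the defendant proposes): the plaintiff can get 400 next round, worth 0.64 × 400 = 256 now; the defendant offers that and keeps 144.
Round 1 (the plaintiff proposes): the defendant can get 144 next round, worth 0.45 × 144 = 64.8 now, so the plaintiff offers 64.8, keeping 335.2.

64.8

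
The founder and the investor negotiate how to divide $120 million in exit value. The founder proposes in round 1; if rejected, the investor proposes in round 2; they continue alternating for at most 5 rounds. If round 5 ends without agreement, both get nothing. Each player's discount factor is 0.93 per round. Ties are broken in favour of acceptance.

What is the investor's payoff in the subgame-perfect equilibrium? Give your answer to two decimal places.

Round 5 (the founder proposes): rejection yields 0 for the investor; the founder offers 0 and keeps 120.
Round 4 (the investor proposes): the founder can get 120 next round, worth 0.93 × 120 = 111.6 now. The investor offers 111.6 and keeps 120 − 111.6 = 8.4.
Round 3 (the founder proposes): the investor can get 8.4 next round, worth 0.93 × 8.4 = 7.812 now. The founder offers 7.812 and keeps 120 − 7.812 = 112.188.
Round 2 (the investor proposes): the founder can get 112.188 next round, worth 0.93 × 112.188 = 104.33484 now; the investor offers that and keeps 15.66516.
Round 1 (the founder proposes): the investor can get 15.66516 next round, worth 0.93 × 15.66516 = 14.5685988 now; the founder offers that and keeps 105.4314012.

14.57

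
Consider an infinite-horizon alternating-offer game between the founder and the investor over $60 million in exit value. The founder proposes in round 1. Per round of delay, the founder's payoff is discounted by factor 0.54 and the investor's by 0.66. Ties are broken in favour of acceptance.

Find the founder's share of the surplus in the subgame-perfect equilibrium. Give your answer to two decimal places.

31.70

When the founder proposes, the investor accepts any offer worth at least 0.66 times what the investor would get by proposing next round; and vice versa.
This gives x = 60 − 0.66y and y = 60 − 0.54x, where x and y are each side's share when it proposes.
Hence (1 − 0.66·0.54)x = 60(1 − 0.66), i.e. 0.6436·x = 20.4.
x ≈ 31.6967; the investor's share is 60 − x ≈ 28.3033.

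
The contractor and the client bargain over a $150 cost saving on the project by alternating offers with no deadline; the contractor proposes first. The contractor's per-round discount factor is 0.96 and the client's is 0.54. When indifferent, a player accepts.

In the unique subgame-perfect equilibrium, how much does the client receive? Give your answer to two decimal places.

6.73

When the contractor proposes, the client accepts any offer worth at least 0.54 times what the client would get by proposing next round; and vice versa.
This gives x = 150 − 0.54y and y = 150 − 0.96x, where x and y are each side's share when it proposes.
Hence (1 − 0.54·0.96)x = 150(1 − 0.54), i.e. 0.4816·x = 69.
x ≈ 143.2724; the client's share is 150 − x ≈ 6.7276.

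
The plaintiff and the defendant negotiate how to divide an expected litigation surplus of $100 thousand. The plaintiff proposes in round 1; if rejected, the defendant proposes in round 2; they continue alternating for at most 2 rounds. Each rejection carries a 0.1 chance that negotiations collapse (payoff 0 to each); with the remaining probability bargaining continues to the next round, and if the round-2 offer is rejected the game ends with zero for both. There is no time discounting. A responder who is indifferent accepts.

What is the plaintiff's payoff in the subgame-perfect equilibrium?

Round 2 (the defendant proposes): the plaintiff will accept anything ≥ 0, so the defendant offers 0 and keeps 100.
Round 1 (the plaintiff proposes): rejecting gives the defendant an expected 0.9 × 100 = 90. The plaintiff offers 90 and keeps 100 − 90 = 10.

10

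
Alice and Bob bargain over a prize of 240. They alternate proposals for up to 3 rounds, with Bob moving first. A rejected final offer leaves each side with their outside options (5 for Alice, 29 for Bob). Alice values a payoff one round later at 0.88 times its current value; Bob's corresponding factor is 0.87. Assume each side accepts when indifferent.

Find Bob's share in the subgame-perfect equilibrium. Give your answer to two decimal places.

208.72

By backward induction:
Round 3 (Bob proposes): Alice gets 5 if talks fail, so Bob offers 5 and keeps 235.
Round 2 (Alice proposes): Bob can get 235 next round, worth 0.87 × 235 = 204.45 now. Alice offers 204.45 and keeps 240 − 204.45 = 35.55.
Round 1 (Bob proposes): Alice can get 35.55 next round, worth 0.88 × 35.55 = 31.284 now. Bob offers 31.284 and keeps 240 − 31.284 = 208.716.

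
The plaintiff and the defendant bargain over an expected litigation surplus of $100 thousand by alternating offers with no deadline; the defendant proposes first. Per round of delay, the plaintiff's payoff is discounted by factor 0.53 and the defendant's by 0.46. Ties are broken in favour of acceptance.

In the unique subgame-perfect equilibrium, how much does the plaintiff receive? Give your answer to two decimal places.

37.85

Let x be the defendant's share when the defendant proposes and y be the plaintiff's share when the plaintiff proposes.
The plaintiff accepts iff offered ≥ 0.53·y, so x = 100 − 0.53y. Symmetrically y = 100 − 0.46x.
Substituting: x = 100 − 0.53(100 − 0.46x), giving x(1 − 0.46·0.53) = 100(1 − 0.53).
So x = 100 × 0.47 / 0.7562 ≈ 62.1529, and the plaintiff receives 100 − x ≈ 37.8471.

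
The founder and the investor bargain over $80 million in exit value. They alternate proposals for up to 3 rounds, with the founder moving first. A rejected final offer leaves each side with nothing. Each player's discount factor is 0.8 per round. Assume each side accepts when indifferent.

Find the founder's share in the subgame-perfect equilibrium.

Round 3 (the founder proposes): rejection yields 0 for the investor; the founder offers 0 and keeps 80.
Round 2 (the investor proposes): the founder can get 80 next round, worth 0.8 × 80 = 64 now. The investor offers 64 and keeps 80 − 64 = 16.
Round 1 (the founder proposes): the investor can get 16 next round, worth 0.8 × 16 = 12.8 now. The founder offers 12.8 and keeps 80 − 12.8 = 67.2.

67.2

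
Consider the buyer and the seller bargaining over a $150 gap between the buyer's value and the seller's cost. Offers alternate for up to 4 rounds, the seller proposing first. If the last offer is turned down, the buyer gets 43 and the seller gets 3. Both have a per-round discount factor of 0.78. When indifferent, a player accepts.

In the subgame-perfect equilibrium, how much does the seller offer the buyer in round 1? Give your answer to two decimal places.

Round 4 (the buyer proposes): the seller gets 3 if talks fail, so the buyer offers 3 and keeps 147.
Round 3 (the seller proposes): the buyer can get 147 next round, worth 0.78 × 147 = 114.66 now, so the seller offers 114.66, keeping 35.34.
Round 2 (the buyer proposes): the seller can get 35.34 next round, worth 0.78 × 35.34 = 27.5652 now. The buyer offers 27.5652 and keeps 150 − 27.5652 = 122.4348.
Round 1 (the seller proposes): the buyer can get 122.4348 next round, worth 0.78 × 122.4348 = 95.499144 now; the seller offers that and keeps 54.500856.

95.50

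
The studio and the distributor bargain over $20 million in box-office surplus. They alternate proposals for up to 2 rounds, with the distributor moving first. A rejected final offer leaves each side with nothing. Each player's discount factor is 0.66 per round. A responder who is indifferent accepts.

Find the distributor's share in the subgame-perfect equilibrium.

By backward induction:
Round 2 (the studio proposes): the distributor will accept anything ≥ 0, so the studio offers 0 and keeps 20.
Round 1 (the distributor proposes): the studio can get 20 next round, worth 0.66 × 20 = 13.2 now. The distributor offers 13.2 and keeps 20 − 13.2 = 6.8.

6.8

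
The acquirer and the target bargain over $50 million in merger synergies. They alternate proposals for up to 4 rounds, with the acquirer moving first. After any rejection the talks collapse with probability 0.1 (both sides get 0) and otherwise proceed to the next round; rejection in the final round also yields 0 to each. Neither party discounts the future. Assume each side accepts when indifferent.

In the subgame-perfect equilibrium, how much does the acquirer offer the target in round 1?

40.95

Round 4 (the target proposes): the acquirer will accept anything ≥ 0, so the target offers 0 and keeps 50.
Round 3 (the acquirer proposes): rejecting gives the target an expected 0.9 × 50 = 45. The acquirer offers 45 and keeps 50 − 45 = 5.
Round 2 (the target proposes): rejecting gives the acquirer an expected 0.9 × 5 = 4.5, so the target offers 4.5, keeping 45.5.
Round 1 (the acquirer proposes): rejecting gives the target an expected 0.9 × 45.5 = 40.95. The acquirer offers 40.95 and keeps 50 − 40.95 = 9.05.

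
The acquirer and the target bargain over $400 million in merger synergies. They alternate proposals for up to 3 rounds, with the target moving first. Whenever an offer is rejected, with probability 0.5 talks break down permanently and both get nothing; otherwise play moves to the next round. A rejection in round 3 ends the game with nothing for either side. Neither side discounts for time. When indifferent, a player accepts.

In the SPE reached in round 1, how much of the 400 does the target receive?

300

By backward induction:
Round 3 (the target proposes): rejection yields 0 for the acquirer; the target offers 0 and keeps 400.
Round 2 (the acquirer proposes): rejecting gives the target an expected 0.5 × 400 = 200, so the acquirer offers 200, keeping 200.
Round 1 (the target proposes): rejecting gives the acquirer an expected 0.5 × 200 = 100. The target offers 100 and keeps 400 − 100 = 300.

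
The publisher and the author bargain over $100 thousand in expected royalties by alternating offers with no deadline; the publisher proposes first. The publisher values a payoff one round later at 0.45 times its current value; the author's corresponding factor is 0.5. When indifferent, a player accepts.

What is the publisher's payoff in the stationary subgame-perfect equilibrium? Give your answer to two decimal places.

In a stationary SPE each proposer offers the other exactly their discounted continuation value.
If the publisher keeps x when proposing and the author keeps y when proposing, then x = 100 − 0.5y and y = 100 − 0.45x.
Solving: x = 100(1 − 0.5) / (1 − 0.45·0.5) = 50 / 0.775 ≈ 64.5161.
The author gets 100 − 64.5161 ≈ 35.4839.

64.52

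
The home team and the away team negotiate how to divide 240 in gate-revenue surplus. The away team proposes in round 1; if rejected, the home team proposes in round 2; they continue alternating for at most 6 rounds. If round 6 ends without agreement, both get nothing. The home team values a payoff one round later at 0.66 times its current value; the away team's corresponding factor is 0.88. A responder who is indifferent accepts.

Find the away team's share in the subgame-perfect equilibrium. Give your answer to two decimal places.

156.52

Round 6 (the home team proposes): the away team will accept anything ≥ 0, so the home team offers 0 and keeps 240.
Round 5 (the away team proposes): the home team can get 240 next round, worth 0.66 × 240 = 158.4 now, so the away team offers 158.4, keeping 81.6.
Round 4 (the home team proposes): the away team can get 81.6 next round, worth 0.88 × 81.6 = 71.808 now; the home team offers that and keeps 168.192.
Round 3 (the away team proposes): the home team can get 168.192 next round, worth 0.66 × 168.192 = 111.00672 now, so the away team offers 111.00672, keeping 128.99328.
Round 2 (the home team proposes): the away team can get 128.99328 next round, worth 0.88 × 128.99328 = 113.5140864 now, so the home team offers 113.5140864, keeping 126.4859136.
Round 1 (the away team proposes): the home team can get 126.4859136 next round, worth 0.66 × 126.4859136 = 83.480702976 now; the away team offers that and keeps 156.519297024.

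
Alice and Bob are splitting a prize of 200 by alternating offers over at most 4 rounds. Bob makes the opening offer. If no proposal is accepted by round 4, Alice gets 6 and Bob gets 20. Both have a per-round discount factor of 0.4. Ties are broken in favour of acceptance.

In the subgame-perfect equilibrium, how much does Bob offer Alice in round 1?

59.52

Round 4 (Alice proposes): Bob gets 20 if talks fail, so Alice offers 20 and keeps 180.
Round 3 (Bob proposes): Alice can get 180 next round, worth 0.4 × 180 = 72 now; Bob offers that and keeps 128.
Round 2 (Alice proposes): Bob can get 128 next round, worth 0.4 × 128 = 51.2 now; Alice offers that and keeps 148.8.
Round 1 (Bob proposes): Alice can get 148.8 next round, worth 0.4 × 148.8 = 59.52 now. Bob offers 59.52 and keeps 200 − 59.52 = 140.48.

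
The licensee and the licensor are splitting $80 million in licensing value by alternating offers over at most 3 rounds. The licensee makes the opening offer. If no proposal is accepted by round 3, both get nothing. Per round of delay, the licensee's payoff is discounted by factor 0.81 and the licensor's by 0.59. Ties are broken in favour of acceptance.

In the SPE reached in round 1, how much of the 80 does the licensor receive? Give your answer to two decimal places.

8.97

Round 3 (the licensee proposes): rejection yields 0 for the licensor; the licensee offers 0 and keeps 80.
Round 2 (the licensor proposes): the licensee can get 80 next round, worth 0.81 × 80 = 64.8 now. The licensor offers 64.8 and keeps 80 − 64.8 = 15.2.
Round 1 (the licensee proposes): the licensor can get 15.2 next round, worth 0.59 × 15.2 = 8.968 now, so the licensee offers 8.968, keeping 71.032.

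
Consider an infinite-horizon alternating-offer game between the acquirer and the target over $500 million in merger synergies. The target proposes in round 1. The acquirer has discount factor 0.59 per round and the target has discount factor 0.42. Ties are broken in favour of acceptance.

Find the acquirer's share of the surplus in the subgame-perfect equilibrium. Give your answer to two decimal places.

227.47

Let x be the target's share when the target proposes and y be the acquirer's share when the acquirer proposes.
The acquirer accepts iff offered ≥ 0.59·y, so x = 500 − 0.59y. Symmetrically y = 500 − 0.42x.
Substituting: x = 500 − 0.59(500 − 0.42x), giving x(1 − 0.42·0.59) = 500(1 − 0.59).
So x = 500 × 0.41 / 0.7522 ≈ 272.5339, and the acquirer receives 500 − x ≈ 227.4661.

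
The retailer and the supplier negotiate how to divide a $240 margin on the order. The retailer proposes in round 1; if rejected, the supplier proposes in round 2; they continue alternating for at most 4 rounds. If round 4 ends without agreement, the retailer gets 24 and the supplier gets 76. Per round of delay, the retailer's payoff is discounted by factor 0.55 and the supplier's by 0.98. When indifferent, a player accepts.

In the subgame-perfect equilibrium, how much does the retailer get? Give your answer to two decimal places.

20.06

Round 4 (the supplier proposes): the retailer gets 24 if talks fail, so the supplier offers 24 and keeps 216.
Round 3 (the retailer proposes): the supplier can get 216 next round, worth 0.98 × 216 = 211.68 now; the retailer offers that and keeps 28.32.
Round 2 (the supplier proposes): the retailer can get 28.32 next round, worth 0.55 × 28.32 = 15.576 now; the supplier offers that and keeps 224.424.
Round 1 (the retailer proposes): the supplier can get 224.424 next round, worth 0.98 × 224.424 = 219.93552 now, so the retailer offers 219.93552, keeping 20.06448.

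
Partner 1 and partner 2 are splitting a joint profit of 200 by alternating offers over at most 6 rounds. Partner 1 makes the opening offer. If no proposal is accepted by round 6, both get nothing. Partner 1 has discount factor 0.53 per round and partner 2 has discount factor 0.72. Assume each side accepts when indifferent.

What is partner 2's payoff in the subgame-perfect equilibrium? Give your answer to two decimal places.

Solve by backward induction from round 6.
Round 6 (partner 2 proposes): rejection yields 0 for partner 1; partner 2 offers 0 and keeps 200.
Round 5 (partner 1 proposes): partner 2 can get 200 next round, worth 0.72 × 200 = 144 now. Partner 1 offers 144 and keeps 200 − 144 = 56.
Round 4 (partner 2 proposes): partner 1 can get 56 next round, worth 0.53 × 56 = 29.68 now. Partner 2 offers 29.68 and keeps 200 − 29.68 = 170.32.
Round 3 (partner 1 proposes): partner 2 can get 170.32 next round, worth 0.72 × 170.32 = 122.6304 now; partner 1 offers that and keeps 77.3696.
Round 2 (partner 2 proposes): partner 1 can get 77.3696 next round, worth 0.53 × 77.3696 = 41.005888 now; partner 2 offers that and keeps 158.994112.
Round 1 (partner 1 proposes): partner 2 can get 158.994112 next round, worth 0.72 × 158.994112 = 114.47576064 now; partner 1 offers that and keeps 85.52423936.

114.48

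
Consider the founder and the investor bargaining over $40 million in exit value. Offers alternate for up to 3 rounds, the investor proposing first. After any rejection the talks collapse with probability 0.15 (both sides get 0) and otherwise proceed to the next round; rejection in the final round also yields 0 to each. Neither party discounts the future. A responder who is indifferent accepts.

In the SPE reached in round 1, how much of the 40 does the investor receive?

34.9

By backward induction:
Round 3 (the investor proposes): rejection yields 0 for the founder; the investor offers 0 and keeps 40.
Round 2 (the founder proposes): rejecting gives the investor an expected 0.85 × 40 = 34; the founder offers that and keeps 6.
Round 1 (the investor proposes): rejecting gives the founder an expected 0.85 × 6 = 5.1. The investor offers 5.1 and keeps 40 − 5.1 = 34.9.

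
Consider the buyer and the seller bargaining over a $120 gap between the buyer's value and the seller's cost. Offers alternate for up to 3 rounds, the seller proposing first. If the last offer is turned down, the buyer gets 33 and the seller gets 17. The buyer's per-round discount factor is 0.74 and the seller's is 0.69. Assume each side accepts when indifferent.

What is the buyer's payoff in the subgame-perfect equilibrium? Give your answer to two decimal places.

Solve by backward induction from round 3.
Round 3 (the seller proposes): the buyer gets 33 if talks fail, so the seller offers 33 and keeps 87.
Round 2 (the buyer proposes): the seller can get 87 next round, worth 0.69 × 87 = 60.03 now, so the buyer offers 60.03, keeping 59.97.
Round 1 (the seller proposes): the buyer can get 59.97 next round, worth 0.74 × 59.97 = 44.3778 now, so the seller offers 44.3778, keeping 75.6222.

44.38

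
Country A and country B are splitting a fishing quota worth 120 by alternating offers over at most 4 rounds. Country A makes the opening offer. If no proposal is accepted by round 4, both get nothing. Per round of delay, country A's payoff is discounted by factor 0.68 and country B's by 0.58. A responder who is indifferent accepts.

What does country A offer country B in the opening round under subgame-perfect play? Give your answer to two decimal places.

49.72

Round 4 (country B proposes): country A will accept anything ≥ 0, so country B offers 0 and keeps 120.
Round 3 (country A proposes): country B can get 120 next round, worth 0.58 × 120 = 69.6 now, so country A offers 69.6, keeping 50.4.
Round 2 (country B proposes): country A can get 50.4 next round, worth 0.68 × 50.4 = 34.272 now; country B offers that and keeps 85.728.
Round 1 (country A proposes): country B can get 85.728 next round, worth 0.58 × 85.728 = 49.72224 now, so country A offers 49.72224, keeping 70.27776.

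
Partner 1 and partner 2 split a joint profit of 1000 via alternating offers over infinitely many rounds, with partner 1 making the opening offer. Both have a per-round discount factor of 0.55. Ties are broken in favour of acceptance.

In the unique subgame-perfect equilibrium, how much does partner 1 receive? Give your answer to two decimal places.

645.16

When partner 1 proposes, partner 2 accepts any offer worth at least 0.55 times what partner 2 would get by proposing next round; and vice versa.
This gives x = 1000 − 0.55y and y = 1000 − 0.55x, where x and y are each side's share when it proposes.
Hence (1 − 0.55·0.55)x = 1000(1 − 0.55), i.e. 0.6975·x = 450.
x ≈ 645.1613; partner 2's share is 1000 − x ≈ 354.8387.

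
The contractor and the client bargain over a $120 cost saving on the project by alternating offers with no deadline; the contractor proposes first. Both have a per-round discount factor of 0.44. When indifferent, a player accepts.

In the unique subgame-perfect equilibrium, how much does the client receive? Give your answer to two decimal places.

36.67

Let x be the contractor's share when the contractor proposes and y be the client's share when the client proposes.
The client accepts iff offered ≥ 0.44·y, so x = 120 − 0.44y. Symmetrically y = 120 − 0.44x.
Substituting: x = 120 − 0.44(120 − 0.44x), giving x(1 − 0.44·0.44) = 120(1 − 0.44).
So x = 120 × 0.56 / 0.8064 ≈ 83.3333, and the client receives 120 − x ≈ 36.6667.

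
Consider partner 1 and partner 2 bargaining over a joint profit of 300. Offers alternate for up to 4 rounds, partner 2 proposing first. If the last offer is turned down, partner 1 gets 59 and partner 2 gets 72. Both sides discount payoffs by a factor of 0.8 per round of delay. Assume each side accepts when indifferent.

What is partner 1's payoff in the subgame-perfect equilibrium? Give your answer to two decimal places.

By backward induction:
Round 4 (partner 1 proposes): partner 2 gets 72 if talks fail, so partner 1 offers 72 and keeps 228.
Round 3 (partner 2 proposes): partner 1 can get 228 next round, worth 0.8 × 228 = 182.4 now; partner 2 offers that and keeps 117.6.
Round 2 (partner 1 proposes): partner 2 can get 117.6 next round, worth 0.8 × 117.6 = 94.08 now, so partner 1 offers 94.08, keeping 205.92.
Round 1 (partner 2 proposes): partner 1 can get 205.92 next round, worth 0.8 × 205.92 = 164.736 now; partner 2 offers that and keeps 135.264.

164.74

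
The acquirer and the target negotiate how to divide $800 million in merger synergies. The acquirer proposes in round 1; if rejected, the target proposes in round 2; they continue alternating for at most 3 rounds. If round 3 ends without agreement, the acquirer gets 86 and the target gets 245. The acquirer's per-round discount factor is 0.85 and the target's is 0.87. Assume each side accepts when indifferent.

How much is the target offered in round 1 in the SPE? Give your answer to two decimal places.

285.58

Round 3 (the acquirer proposes): the target gets 245 if talks fail, so the acquirer offers 245 and keeps 555.
Round 2 (the target proposes): the acquirer can get 555 next round, worth 0.85 × 555 = 471.75 now, so the target offers 471.75, keeping 328.25.
Round 1 (the acquirer proposes): the target can get 328.25 next round, worth 0.87 × 328.25 = 285.5775 now, so the acquirer offers 285.5775, keeping 514.4225.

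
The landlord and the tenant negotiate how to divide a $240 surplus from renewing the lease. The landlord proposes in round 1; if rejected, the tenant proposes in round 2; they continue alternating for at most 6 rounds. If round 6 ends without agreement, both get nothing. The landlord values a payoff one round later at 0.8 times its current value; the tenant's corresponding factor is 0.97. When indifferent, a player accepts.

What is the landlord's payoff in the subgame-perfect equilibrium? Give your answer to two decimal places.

Round 6 (the tenant proposes): rejection yields 0 for the landlord; the tenant offers 0 and keeps 240.
Round 5 (the landlord proposes): the tenant can get 240 next round, worth 0.97 × 240 = 232.8 now. The landlord offers 232.8 and keeps 240 − 232.8 = 7.2.
Round 4 (the tenant proposes): the landlord can get 7.2 next round, worth 0.8 × 7.2 = 5.76 now, so the tenant offers 5.76, keeping 234.24.
Round 3 (the landlord proposes): the tenant can get 234.24 next round, worth 0.97 × 234.24 = 227.2128 now, so the landlord offers 227.2128, keeping 12.7872.
Round 2 (the tenant proposes): the landlord can get 12.7872 next round, worth 0.8 × 12.7872 = 10.22976 now, so the tenant offers 10.22976, keeping 229.77024.
Round 1 (the landlord proposes): the tenant can get 229.77024 next round, worth 0.97 × 229.77024 = 222.8771328 now. The landlord offers 222.8771328 and keeps 240 − 222.8771328 = 17.1228672.

17.12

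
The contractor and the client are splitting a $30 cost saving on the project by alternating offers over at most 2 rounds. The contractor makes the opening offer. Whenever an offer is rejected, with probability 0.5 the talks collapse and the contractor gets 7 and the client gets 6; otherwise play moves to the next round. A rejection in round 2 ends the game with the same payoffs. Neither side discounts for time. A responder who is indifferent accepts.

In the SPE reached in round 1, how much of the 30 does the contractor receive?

15.5

Round 2 (the client proposes): the contractor gets 7 if talks fail, so the client offers 7 and keeps 23.
Round 1 (the contractor proposes): rejecting gives the client an expected 0.5 × 23 + 0.5 × 6 = 14.5; the contractor offers that and keeps 15.5.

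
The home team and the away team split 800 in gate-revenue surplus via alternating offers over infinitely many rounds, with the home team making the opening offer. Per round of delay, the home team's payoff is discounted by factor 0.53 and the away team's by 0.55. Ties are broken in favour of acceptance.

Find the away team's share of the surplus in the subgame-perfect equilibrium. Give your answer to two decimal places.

In a stationary SPE each proposer offers the other exactly their discounted continuation value.
If the home team keeps x when proposing and the away team keeps y when proposing, then x = 800 − 0.55y and y = 800 − 0.53x.
Solving: x = 800(1 − 0.55) / (1 − 0.53·0.55) = 360 / 0.7085 ≈ 508.1157.
The away team gets 800 − 508.1157 ≈ 291.8843.

291.88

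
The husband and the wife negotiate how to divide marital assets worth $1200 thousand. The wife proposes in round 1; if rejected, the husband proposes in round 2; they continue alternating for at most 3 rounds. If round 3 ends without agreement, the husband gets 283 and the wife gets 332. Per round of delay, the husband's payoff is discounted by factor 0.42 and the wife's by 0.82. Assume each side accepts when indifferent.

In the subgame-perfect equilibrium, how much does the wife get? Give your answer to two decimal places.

Round 3 (the wife proposes): the husband gets 283 if talks fail, so the wife offers 283 and keeps 917.
Round 2 (the husband proposes): the wife can get 917 next round, worth 0.82 × 917 = 751.94 now, so the husband offers 751.94, keeping 448.06.
Round 1 (the wife proposes): the husband can get 448.06 next round, worth 0.42 × 448.06 = 188.1852 now; the wife offers that and keeps 1011.8148.

1011.81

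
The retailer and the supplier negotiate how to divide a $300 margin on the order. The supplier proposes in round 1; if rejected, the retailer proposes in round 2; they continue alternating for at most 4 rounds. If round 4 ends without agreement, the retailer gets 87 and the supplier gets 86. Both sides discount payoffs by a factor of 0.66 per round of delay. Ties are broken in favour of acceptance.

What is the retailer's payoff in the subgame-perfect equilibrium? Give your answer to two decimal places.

Round 4 (the retailer proposes): the supplier gets 86 if talks fail, so the retailer offers 86 and keeps 214.
Round 3 (the supplier proposes): the retailer can get 214 next round, worth 0.66 × 214 = 141.24 now; the supplier offers that and keeps 158.76.
Round 2 (the retailer proposes): the supplier can get 158.76 next round, worth 0.66 × 158.76 = 104.7816 now, so the retailer offers 104.7816, keeping 195.2184.
Round 1 (the supplier proposes): the retailer can get 195.2184 next round, worth 0.66 × 195.2184 = 128.844144 now. The supplier offers 128.844144 and keeps 300 − 128.844144 = 171.155856.

128.84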